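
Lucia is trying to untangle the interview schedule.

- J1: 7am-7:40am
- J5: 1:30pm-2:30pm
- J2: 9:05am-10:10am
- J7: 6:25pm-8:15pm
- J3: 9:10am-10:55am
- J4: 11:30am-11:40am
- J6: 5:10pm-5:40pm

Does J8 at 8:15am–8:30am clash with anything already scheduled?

J1: ends 7:40am at or before J8 starts 8:15am → clear.
J2: starts 9:05am at or after J8 ends 8:30am → clear.
J3: starts 9:10am at or after J8 ends 8:30am → clear.
J4: starts 11:30am at or after J8 ends 8:30am → clear.
J5: starts 1:30pm at or after J8 ends 8:30am → clear.
J6: starts 5:10pm at or after J8 ends 8:30am → clear.
J7: starts 6:25pm at or after J8 ends 8:30am → clear.

No — it doesn't clash with anything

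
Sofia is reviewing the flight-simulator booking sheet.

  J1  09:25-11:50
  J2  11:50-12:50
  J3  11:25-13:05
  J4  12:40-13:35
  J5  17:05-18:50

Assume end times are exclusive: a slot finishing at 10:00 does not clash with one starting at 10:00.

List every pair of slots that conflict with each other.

J1 & J3, J2 & J3, J2 & J4, J3 & J4

Two intervals overlap when each starts before the other ends.
Sorted by start: J1, J3, J2, J4, J5.
J3 starts before J1 ends → J1 and J3 overlap.
J2 starts exactly when J1 ends (back-to-back, no overlap) — done with J1.
J2 starts before J3 ends → J3 and J2 overlap.
J4 starts before J3 ends → J3 and J4 overlap.
J5 starts after J3 ends.
J4 starts before J2 ends → J2 and J4 overlap.
J5 starts after J2 ends.
J5 starts after J4 ends.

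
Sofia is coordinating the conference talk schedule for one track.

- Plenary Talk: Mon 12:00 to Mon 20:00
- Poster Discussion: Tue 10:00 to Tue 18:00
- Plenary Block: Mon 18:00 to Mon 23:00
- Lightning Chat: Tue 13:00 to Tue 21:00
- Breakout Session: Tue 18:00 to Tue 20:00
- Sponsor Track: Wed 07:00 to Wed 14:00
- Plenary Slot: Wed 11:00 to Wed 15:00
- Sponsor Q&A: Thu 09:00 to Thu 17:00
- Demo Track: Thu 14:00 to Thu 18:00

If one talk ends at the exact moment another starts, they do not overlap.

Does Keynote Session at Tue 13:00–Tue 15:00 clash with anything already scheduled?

Yes — it overlaps Lightning Chat, Poster Discussion

Plenary Talk: ends Mon 20:00 at or before Keynote Session starts Tue 13:00 → clear.
Plenary Block: ends Mon 23:00 at or before Keynote Session starts Tue 13:00 → clear.
Poster Discussion: starts Tue 10:00 before Keynote Session ends Tue 15:00, and ends Tue 18:00 after Keynote Session starts Tue 13:00 → overlap.
Lightning Chat: starts Tue 13:00 before Keynote Session ends Tue 15:00, and ends Tue 21:00 after Keynote Session starts Tue 13:00 → overlap.
Breakout Session: starts Tue 18:00 at or after Keynote Session ends Tue 15:00 → clear.
Sponsor Track: starts Wed 07:00 at or after Keynote Session ends Tue 15:00 → clear.
Plenary Slot: starts Wed 11:00 at or after Keynote Session ends Tue 15:00 → clear.
Sponsor Q&A: starts Thu 09:00 at or after Keynote Session ends Tue 15:00 → clear.
Demo Track: starts Thu 14:00 at or after Keynote Session ends Tue 15:00 → clear.
Keynote Session overlaps Poster Discussion, Lightning Chat.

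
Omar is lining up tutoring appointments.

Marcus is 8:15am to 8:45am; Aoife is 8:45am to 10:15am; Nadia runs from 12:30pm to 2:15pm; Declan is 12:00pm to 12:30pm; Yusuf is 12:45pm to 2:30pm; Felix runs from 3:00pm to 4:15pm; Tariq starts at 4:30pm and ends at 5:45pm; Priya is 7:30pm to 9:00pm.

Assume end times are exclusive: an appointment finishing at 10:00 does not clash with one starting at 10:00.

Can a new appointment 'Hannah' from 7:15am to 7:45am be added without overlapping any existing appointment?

Marcus: starts 8:15am at or after Hannah ends 7:45am → clear.
Aoife: starts 8:45am at or after Hannah ends 7:45am → clear.
Declan: starts 12:00pm at or after Hannah ends 7:45am → clear.
Nadia: starts 12:30pm at or after Hannah ends 7:45am → clear.
Yusuf: starts 12:45pm at or after Hannah ends 7:45am → clear.
Felix: starts 3:00pm at or after Hannah ends 7:45am → clear.
Tariq: starts 4:30pm at or after Hannah ends 7:45am → clear.
Priya: starts 7:30pm at or after Hannah ends 7:45am → clear.

Yes — the slot is free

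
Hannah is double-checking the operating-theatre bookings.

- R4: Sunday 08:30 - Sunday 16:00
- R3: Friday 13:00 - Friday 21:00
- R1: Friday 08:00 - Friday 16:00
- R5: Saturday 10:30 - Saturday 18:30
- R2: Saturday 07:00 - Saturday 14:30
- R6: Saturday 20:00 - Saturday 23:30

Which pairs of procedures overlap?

R1 & R3, R2 & R5

Sorted by start: R1, R3, R2, R5, R6, R4.
R3 starts before R1 ends → R1 and R3 overlap.
R2 starts after R1 ends, so R1 has no further overlaps.
R2 starts after R3 ends, so R3 has no further overlaps.
R5 starts before R2 ends → R2 and R5 overlap.
R6 starts after R2 ends, so R2 has no further overlaps.
R6 starts after R5 ends, so R5 has no further overlaps.
R4 starts after R6 ends.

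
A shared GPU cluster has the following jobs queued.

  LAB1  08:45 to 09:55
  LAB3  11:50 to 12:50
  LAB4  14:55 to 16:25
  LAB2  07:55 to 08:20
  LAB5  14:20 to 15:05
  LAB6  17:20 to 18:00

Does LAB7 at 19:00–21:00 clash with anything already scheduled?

LAB2: ends 08:20 at or before LAB7 starts 19:00 → clear.
LAB1: ends 09:55 at or before LAB7 starts 19:00 → clear.
LAB3: ends 12:50 at or before LAB7 starts 19:00 → clear.
LAB5: ends 15:05 at or before LAB7 starts 19:00 → clear.
LAB4: ends 16:25 at or before LAB7 starts 19:00 → clear.
LAB6: ends 18:00 at or before LAB7 starts 19:00 → clear.

No — it doesn't clash with anything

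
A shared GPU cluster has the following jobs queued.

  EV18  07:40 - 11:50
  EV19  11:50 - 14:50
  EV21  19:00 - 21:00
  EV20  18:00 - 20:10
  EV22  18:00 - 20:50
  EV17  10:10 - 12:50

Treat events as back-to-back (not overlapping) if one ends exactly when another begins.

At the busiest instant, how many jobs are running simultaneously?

3

Sweep the timeline, counting +1 at each start and −1 at each end (ends before starts at a tie):
07:40 start EV18 → 1
10:10 start EV17 → 2
11:50 end EV18 → 1
11:50 start EV19 → 2
12:50 end EV17 → 1
14:50 end EV19 → 0
18:00 start EV20 → 1
18:00 start EV22 → 2
19:00 start EV21 → 3
20:10 end EV20 → 2
20:50 end EV22 → 1
21:00 end EV21 → 0
Peak is 3, at 19:00 (EV20, EV21, EV22).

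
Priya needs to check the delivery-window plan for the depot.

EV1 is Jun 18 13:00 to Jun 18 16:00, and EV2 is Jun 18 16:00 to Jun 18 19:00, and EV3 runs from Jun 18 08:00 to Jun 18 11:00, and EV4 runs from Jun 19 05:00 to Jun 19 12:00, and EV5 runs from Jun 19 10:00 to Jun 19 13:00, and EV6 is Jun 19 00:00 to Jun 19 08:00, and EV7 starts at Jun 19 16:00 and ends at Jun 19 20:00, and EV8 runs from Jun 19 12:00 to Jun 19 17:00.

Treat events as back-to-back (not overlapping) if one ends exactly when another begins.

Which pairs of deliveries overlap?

Two intervals overlap when each starts before the other ends.
Sorted by start: EV3, EV1, EV2, EV6, EV4, EV5, EV8, EV7.
EV1 starts after EV3 ends — done with EV3.
EV2 starts exactly when EV1 ends (back-to-back, no overlap) — done with EV1.
EV6 starts after EV2 ends — done with EV2.
EV4 starts before EV6 ends → EV6 and EV4 overlap.
EV5 starts after EV6 ends — done with EV6.
EV5 starts before EV4 ends → EV4 and EV5 overlap.
EV8 starts exactly when EV4 ends (back-to-back, no overlap) — done with EV4.
EV8 starts before EV5 ends → EV5 and EV8 overlap.
EV7 starts after EV5 ends.
EV7 starts before EV8 ends → EV8 and EV7 overlap.

EV4 & EV5, EV4 & EV6, EV5 & EV8, EV7 & EV8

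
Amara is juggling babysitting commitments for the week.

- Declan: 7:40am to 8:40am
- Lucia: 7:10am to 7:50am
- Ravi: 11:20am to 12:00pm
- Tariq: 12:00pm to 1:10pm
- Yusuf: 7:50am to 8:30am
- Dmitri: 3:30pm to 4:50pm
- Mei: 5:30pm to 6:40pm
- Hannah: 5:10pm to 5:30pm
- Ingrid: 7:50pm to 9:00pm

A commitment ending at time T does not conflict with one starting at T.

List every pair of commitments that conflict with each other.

Declan & Lucia, Declan & Yusuf

Sorted by start: Lucia, Declan, Yusuf, Ravi, Tariq, Dmitri, Hannah, Mei, Ingrid.
Declan starts before Lucia ends → Lucia and Declan overlap.
Yusuf starts exactly when Lucia ends (back-to-back, no overlap) — done with Lucia.
Yusuf starts before Declan ends → Declan and Yusuf overlap.
Ravi starts after Declan ends — done with Declan.
Ravi starts after Yusuf ends — done with Yusuf.
Tariq starts exactly when Ravi ends (back-to-back, no overlap) — done with Ravi.
Dmitri starts after Tariq ends — done with Tariq.
Hannah starts after Dmitri ends — done with Dmitri.
Mei starts exactly when Hannah ends (back-to-back, no overlap) — done with Hannah.
Ingrid starts after Mei ends.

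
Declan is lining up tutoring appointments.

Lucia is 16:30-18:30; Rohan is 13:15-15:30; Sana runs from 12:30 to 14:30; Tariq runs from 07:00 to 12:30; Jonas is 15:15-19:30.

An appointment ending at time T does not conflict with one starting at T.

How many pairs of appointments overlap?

Two intervals overlap when each starts before the other ends.
Sorted by start: Tariq, Sana, Rohan, Jonas, Lucia.
Sana starts exactly when Tariq ends (back-to-back, no overlap) — done with Tariq.
Rohan starts before Sana ends → Sana and Rohan overlap.
Jonas starts after Sana ends — done with Sana.
Jonas starts before Rohan ends → Rohan and Jonas overlap.
Lucia starts after Rohan ends.
Lucia starts before Jonas ends → Jonas and Lucia overlap.
Overlapping pairs: Jonas & Lucia, Jonas & Rohan, Rohan & Sana — 3 in total.

3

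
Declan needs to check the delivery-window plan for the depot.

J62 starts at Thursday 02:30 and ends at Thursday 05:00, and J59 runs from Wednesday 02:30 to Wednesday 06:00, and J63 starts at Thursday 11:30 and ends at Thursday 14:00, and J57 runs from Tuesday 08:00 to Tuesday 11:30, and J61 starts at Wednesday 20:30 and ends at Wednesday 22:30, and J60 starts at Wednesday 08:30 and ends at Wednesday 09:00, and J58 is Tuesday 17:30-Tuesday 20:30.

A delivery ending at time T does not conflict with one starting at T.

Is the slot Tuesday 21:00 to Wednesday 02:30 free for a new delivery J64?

J57: ends Tuesday 11:30 at or before J64 starts Tuesday 21:00 → clear.
J58: ends Tuesday 20:30 at or before J64 starts Tuesday 21:00 → clear.
J59: starts Wednesday 02:30 at or after J64 ends Wednesday 02:30 → clear.
J60: starts Wednesday 08:30 at or after J64 ends Wednesday 02:30 → clear.
J61: starts Wednesday 20:30 at or after J64 ends Wednesday 02:30 → clear.
J62: starts Thursday 02:30 at or after J64 ends Wednesday 02:30 → clear.
J63: starts Thursday 11:30 at or after J64 ends Wednesday 02:30 → clear.

Yes — the slot is free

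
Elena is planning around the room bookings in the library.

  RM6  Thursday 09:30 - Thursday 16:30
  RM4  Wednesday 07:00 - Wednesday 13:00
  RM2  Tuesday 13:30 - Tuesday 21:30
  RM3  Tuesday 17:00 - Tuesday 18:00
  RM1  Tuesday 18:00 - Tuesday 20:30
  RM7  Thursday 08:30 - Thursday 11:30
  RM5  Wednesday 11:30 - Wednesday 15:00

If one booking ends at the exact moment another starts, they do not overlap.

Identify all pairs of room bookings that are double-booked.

Check each pair: they overlap iff neither finishes before the other starts.
Sorted by start: RM2, RM3, RM1, RM4, RM5, RM7, RM6.
RM3 starts before RM2 ends → RM2 and RM3 overlap.
RM1 starts before RM2 ends → RM2 and RM1 overlap.
RM4 starts after RM2 ends, so RM2 has no further overlaps.
RM1 starts exactly when RM3 ends (back-to-back, no overlap), so RM3 has no further overlaps.
RM4 starts after RM1 ends, so RM1 has no further overlaps.
RM5 starts before RM4 ends → RM4 and RM5 overlap.
RM7 starts after RM4 ends, so RM4 has no further overlaps.
RM7 starts after RM5 ends, so RM5 has no further overlaps.
RM6 starts before RM7 ends → RM7 and RM6 overlap.

RM1 & RM2, RM2 & RM3, RM4 & RM5, RM6 & RM7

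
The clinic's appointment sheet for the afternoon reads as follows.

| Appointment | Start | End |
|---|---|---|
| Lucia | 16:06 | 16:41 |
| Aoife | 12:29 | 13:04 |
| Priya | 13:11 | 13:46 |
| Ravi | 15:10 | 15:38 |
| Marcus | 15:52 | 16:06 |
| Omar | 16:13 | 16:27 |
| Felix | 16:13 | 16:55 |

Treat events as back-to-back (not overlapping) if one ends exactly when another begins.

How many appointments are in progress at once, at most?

Sweep the timeline, counting +1 at each start and −1 at each end (ends before starts at a tie):
12:29 start Aoife → 1
13:04 end Aoife → 0
13:11 start Priya → 1
13:46 end Priya → 0
15:10 start Ravi → 1
15:38 end Ravi → 0
15:52 start Marcus → 1
16:06 end Marcus → 0
16:06 start Lucia → 1
16:13 start Felix → 2
16:13 start Omar → 3
16:27 end Omar → 2
16:41 end Lucia → 1
16:55 end Felix → 0
Peak is 3, at 16:13 (Felix, Lucia, Omar).

3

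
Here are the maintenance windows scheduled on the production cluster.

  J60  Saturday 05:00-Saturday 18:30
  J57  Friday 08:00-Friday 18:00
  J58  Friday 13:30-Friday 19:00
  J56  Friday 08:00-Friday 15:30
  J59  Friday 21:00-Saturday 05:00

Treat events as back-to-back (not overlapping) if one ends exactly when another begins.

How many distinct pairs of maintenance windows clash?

Two intervals overlap when each starts before the other ends.
Sorted by start: J56, J57, J58, J59, J60.
J57 starts before J56 ends → J56 and J57 overlap.
J58 starts before J56 ends → J56 and J58 overlap.
J59 starts after J56 ends; J56 is clear from here.
J58 starts before J57 ends → J57 and J58 overlap.
J59 starts after J57 ends; J57 is clear from here.
J59 starts after J58 ends; J58 is clear from here.
J60 starts exactly when J59 ends (back-to-back, no overlap).
Overlapping pairs: J56 & J57, J56 & J58, J57 & J58 — 3 in total.

3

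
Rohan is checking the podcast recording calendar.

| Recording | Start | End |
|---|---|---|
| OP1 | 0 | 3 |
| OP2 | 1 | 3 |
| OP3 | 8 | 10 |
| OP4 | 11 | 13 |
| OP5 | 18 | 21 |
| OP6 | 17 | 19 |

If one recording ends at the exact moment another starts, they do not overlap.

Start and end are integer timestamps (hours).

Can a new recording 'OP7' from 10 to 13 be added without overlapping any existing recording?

OP1: ends 3 at or before OP7 starts 10 → clear.
OP2: ends 3 at or before OP7 starts 10 → clear.
OP3: ends 10 at or before OP7 starts 10 → clear.
OP4: starts 11 before OP7 ends 13, and ends 13 after OP7 starts 10 → overlap.
OP6: starts 17 at or after OP7 ends 13 → clear.
OP5: starts 18 at or after OP7 ends 13 → clear.
OP7 overlaps OP4.

No — it overlaps OP4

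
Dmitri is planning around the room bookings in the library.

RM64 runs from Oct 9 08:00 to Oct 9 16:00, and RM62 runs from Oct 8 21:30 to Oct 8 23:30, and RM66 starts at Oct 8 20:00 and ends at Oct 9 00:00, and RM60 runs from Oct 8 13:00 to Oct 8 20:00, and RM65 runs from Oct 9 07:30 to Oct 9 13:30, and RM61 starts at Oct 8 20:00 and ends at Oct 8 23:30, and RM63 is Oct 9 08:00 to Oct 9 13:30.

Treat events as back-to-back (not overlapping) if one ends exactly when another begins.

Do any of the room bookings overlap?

Yes

Sorted by start: RM60, RM61, RM66, RM62, RM65, RM63, RM64.
RM61 starts exactly when RM60 ends (back-to-back, no overlap) — done with RM60.
RM66 starts before RM61 ends → RM61 and RM66 overlap.
That's a conflict, so the schedule is not conflict-free.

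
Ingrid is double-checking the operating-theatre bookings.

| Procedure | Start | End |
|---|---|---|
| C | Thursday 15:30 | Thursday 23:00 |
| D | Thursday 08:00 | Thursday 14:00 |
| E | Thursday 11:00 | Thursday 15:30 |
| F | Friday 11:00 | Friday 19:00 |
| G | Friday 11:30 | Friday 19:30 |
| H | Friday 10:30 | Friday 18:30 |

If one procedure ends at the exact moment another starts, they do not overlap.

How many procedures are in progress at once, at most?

Walk through starts and ends in time order (an end at T is processed before a start at T):
Thursday 08:00 start D → 1
Thursday 11:00 start E → 2
Thursday 14:00 end D → 1
Thursday 15:30 end E → 0
Thursday 15:30 start C → 1
Thursday 23:00 end C → 0
Friday 10:30 start H → 1
Friday 11:00 start F → 2
Friday 11:30 start G → 3
Friday 18:30 end H → 2
Friday 19:00 end F → 1
Friday 19:30 end G → 0
Peak is 3, at Friday 11:30 (F, G, H).

3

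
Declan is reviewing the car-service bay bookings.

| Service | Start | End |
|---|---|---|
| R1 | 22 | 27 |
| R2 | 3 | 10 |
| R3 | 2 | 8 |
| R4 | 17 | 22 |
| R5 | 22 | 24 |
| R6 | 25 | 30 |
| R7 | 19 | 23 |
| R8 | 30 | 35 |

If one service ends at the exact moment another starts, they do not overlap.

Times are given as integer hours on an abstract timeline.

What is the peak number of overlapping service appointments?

Sort all start/end points and keep a running count:
2 start R3 → 1
3 start R2 → 2
8 end R3 → 1
10 end R2 → 0
17 start R4 → 1
19 start R7 → 2
22 end R4 → 1
22 start R1 → 2
22 start R5 → 3
23 end R7 → 2
24 end R5 → 1
25 start R6 → 2
27 end R1 → 1
30 end R6 → 0
30 start R8 → 1
35 end R8 → 0
Peak is 3, at 22 (R1, R5, R7).

3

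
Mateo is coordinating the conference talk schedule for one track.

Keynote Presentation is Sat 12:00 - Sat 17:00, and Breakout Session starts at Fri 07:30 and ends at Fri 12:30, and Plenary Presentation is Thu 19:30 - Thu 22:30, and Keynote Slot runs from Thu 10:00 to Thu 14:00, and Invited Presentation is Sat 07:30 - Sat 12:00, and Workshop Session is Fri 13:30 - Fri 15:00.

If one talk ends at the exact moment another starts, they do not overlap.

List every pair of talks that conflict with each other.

Sorted by start: Keynote Slot, Plenary Presentation, Breakout Session, Workshop Session, Invited Presentation, Keynote Presentation.
Plenary Presentation starts after Keynote Slot ends, so Keynote Slot has no further overlaps.
Breakout Session starts after Plenary Presentation ends, so Plenary Presentation has no further overlaps.
Workshop Session starts after Breakout Session ends, so Breakout Session has no further overlaps.
Invited Presentation starts after Workshop Session ends, so Workshop Session has no further overlaps.
Keynote Presentation starts exactly when Invited Presentation ends (back-to-back, no overlap).

no overlapping pairs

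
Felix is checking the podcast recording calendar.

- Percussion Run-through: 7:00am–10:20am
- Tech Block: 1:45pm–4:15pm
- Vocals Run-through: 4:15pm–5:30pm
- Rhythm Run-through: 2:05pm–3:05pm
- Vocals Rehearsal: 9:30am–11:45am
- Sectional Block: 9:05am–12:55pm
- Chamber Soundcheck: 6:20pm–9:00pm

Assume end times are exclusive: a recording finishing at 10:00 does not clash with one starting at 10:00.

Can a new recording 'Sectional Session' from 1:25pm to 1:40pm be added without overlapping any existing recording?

Percussion Run-through: ends 10:20am at or before Sectional Session starts 1:25pm → clear.
Sectional Block: ends 12:55pm at or before Sectional Session starts 1:25pm → clear.
Vocals Rehearsal: ends 11:45am at or before Sectional Session starts 1:25pm → clear.
Tech Block: starts 1:45pm at or after Sectional Session ends 1:40pm → clear.
Rhythm Run-through: starts 2:05pm at or after Sectional Session ends 1:40pm → clear.
Vocals Run-through: starts 4:15pm at or after Sectional Session ends 1:40pm → clear.
Chamber Soundcheck: starts 6:20pm at or after Sectional Session ends 1:40pm → clear.

Yes — the slot is free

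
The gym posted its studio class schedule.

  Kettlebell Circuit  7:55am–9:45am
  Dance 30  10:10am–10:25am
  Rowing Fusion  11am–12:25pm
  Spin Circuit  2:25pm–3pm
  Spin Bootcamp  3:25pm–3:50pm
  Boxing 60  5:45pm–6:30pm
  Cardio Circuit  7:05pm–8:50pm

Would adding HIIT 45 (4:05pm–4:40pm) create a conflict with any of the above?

Kettlebell Circuit: ends 9:45am at or before HIIT 45 starts 4:05pm → clear.
Dance 30: ends 10:25am at or before HIIT 45 starts 4:05pm → clear.
Rowing Fusion: ends 12:25pm at or before HIIT 45 starts 4:05pm → clear.
Spin Circuit: ends 3pm at or before HIIT 45 starts 4:05pm → clear.
Spin Bootcamp: ends 3:50pm at or before HIIT 45 starts 4:05pm → clear.
Boxing 60: starts 5:45pm at or after HIIT 45 ends 4:40pm → clear.
Cardio Circuit: starts 7:05pm at or after HIIT 45 ends 4:40pm → clear.

No — it doesn't clash with anything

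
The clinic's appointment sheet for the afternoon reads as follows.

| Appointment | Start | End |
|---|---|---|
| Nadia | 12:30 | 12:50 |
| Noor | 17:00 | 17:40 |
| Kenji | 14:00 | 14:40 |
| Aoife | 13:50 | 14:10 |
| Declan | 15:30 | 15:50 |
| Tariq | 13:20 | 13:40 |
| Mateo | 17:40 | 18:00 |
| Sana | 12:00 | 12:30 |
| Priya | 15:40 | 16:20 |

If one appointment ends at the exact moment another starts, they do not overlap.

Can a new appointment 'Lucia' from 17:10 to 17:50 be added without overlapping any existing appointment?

Sana: ends 12:30 at or before Lucia starts 17:10 → clear.
Nadia: ends 12:50 at or before Lucia starts 17:10 → clear.
Tariq: ends 13:40 at or before Lucia starts 17:10 → clear.
Aoife: ends 14:10 at or before Lucia starts 17:10 → clear.
Kenji: ends 14:40 at or before Lucia starts 17:10 → clear.
Declan: ends 15:50 at or before Lucia starts 17:10 → clear.
Priya: ends 16:20 at or before Lucia starts 17:10 → clear.
Noor: starts 17:00 before Lucia ends 17:50, and ends 17:40 after Lucia starts 17:10 → overlap.
Mateo: starts 17:40 before Lucia ends 17:50, and ends 18:00 after Lucia starts 17:10 → overlap.
Lucia overlaps Noor, Mateo.

No — it overlaps Mateo, Noor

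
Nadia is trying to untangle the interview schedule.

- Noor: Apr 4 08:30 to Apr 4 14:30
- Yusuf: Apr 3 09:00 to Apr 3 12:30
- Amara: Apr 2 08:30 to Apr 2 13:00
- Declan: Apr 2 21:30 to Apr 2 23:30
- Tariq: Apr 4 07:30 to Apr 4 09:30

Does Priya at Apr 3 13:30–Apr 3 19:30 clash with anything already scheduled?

No — it doesn't clash with anything

Amara: ends Apr 2 13:00 at or before Priya starts Apr 3 13:30 → clear.
Declan: ends Apr 2 23:30 at or before Priya starts Apr 3 13:30 → clear.
Yusuf: ends Apr 3 12:30 at or before Priya starts Apr 3 13:30 → clear.
Tariq: starts Apr 4 07:30 at or after Priya ends Apr 3 19:30 → clear.
Noor: starts Apr 4 08:30 at or after Priya ends Apr 3 19:30 → clear.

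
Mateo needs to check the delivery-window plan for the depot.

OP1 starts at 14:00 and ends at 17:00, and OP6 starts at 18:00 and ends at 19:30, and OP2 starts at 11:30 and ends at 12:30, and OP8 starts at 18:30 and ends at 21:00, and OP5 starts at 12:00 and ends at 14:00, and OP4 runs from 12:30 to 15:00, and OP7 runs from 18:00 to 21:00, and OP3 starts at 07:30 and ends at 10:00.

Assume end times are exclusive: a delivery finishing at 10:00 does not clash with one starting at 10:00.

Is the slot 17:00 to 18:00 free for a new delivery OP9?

OP3: ends 10:00 at or before OP9 starts 17:00 → clear.
OP2: ends 12:30 at or before OP9 starts 17:00 → clear.
OP5: ends 14:00 at or before OP9 starts 17:00 → clear.
OP4: ends 15:00 at or before OP9 starts 17:00 → clear.
OP1: ends 17:00 at or before OP9 starts 17:00 → clear.
OP6: starts 18:00 at or after OP9 ends 18:00 → clear.
OP7: starts 18:00 at or after OP9 ends 18:00 → clear.
OP8: starts 18:30 at or after OP9 ends 18:00 → clear.

Yes — the slot is free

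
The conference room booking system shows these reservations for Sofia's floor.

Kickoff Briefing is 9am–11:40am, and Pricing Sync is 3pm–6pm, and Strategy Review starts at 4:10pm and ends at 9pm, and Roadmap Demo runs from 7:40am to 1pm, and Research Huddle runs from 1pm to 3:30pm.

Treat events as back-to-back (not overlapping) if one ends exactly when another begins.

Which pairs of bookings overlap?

Kickoff Briefing & Roadmap Demo, Pricing Sync & Research Huddle, Pricing Sync & Strategy Review

Two intervals overlap when each starts before the other ends.
Sorted by start: Roadmap Demo, Kickoff Briefing, Research Huddle, Pricing Sync, Strategy Review.
Kickoff Briefing starts before Roadmap Demo ends → Roadmap Demo and Kickoff Briefing overlap.
Research Huddle starts exactly when Roadmap Demo ends (back-to-back, no overlap), so nothing later overlaps Roadmap Demo either.
Research Huddle starts after Kickoff Briefing ends, so nothing later overlaps Kickoff Briefing either.
Pricing Sync starts before Research Huddle ends → Research Huddle and Pricing Sync overlap.
Strategy Review starts after Research Huddle ends.
Strategy Review starts before Pricing Sync ends → Pricing Sync and Strategy Review overlap.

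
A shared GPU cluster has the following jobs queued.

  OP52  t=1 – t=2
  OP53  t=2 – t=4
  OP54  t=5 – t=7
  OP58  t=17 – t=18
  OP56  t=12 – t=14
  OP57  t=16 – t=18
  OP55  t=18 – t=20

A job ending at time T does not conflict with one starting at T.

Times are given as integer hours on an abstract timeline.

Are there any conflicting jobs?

Yes

Sorted by start: OP52, OP53, OP54, OP56, OP57, OP58, OP55.
OP53 starts exactly when OP52 ends (back-to-back, no overlap); OP52 is clear from here.
OP54 starts after OP53 ends; OP53 is clear from here.
OP56 starts after OP54 ends; OP54 is clear from here.
OP57 starts after OP56 ends; OP56 is clear from here.
OP58 starts before OP57 ends → OP57 and OP58 overlap.
That's a conflict, so the schedule is not conflict-free.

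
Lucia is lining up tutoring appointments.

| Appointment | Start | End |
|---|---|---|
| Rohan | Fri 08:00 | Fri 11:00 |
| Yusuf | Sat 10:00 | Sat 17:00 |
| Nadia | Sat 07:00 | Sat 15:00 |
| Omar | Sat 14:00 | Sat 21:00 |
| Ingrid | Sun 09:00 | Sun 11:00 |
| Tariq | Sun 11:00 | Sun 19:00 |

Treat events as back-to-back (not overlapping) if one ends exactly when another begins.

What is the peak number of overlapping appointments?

Walk through starts and ends in time order (an end at T is processed before a start at T):
Fri 08:00 start Rohan → 1
Fri 11:00 end Rohan → 0
Sat 07:00 start Nadia → 1
Sat 10:00 start Yusuf → 2
Sat 14:00 start Omar → 3
Sat 15:00 end Nadia → 2
Sat 17:00 end Yusuf → 1
Sat 21:00 end Omar → 0
Sun 09:00 start Ingrid → 1
Sun 11:00 end Ingrid → 0
Sun 11:00 start Tariq → 1
Sun 19:00 end Tariq → 0
Peak is 3, at Sat 14:00 (Nadia, Omar, Yusuf).

3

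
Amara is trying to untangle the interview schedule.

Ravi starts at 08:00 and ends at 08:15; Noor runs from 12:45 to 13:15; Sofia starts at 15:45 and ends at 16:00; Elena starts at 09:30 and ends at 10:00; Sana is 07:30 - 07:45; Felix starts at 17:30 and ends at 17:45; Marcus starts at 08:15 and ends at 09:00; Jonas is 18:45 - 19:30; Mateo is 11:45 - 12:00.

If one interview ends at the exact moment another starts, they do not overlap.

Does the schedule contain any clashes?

No

Check each pair: they overlap iff neither finishes before the other starts.
Sorted by start: Sana, Ravi, Marcus, Elena, Mateo, Noor, Sofia, Felix, Jonas.
Ravi starts after Sana ends, so nothing later overlaps Sana either.
Marcus starts exactly when Ravi ends (back-to-back, no overlap), so nothing later overlaps Ravi either.
Elena starts after Marcus ends, so nothing later overlaps Marcus either.
Mateo starts after Elena ends, so nothing later overlaps Elena either.
Noor starts after Mateo ends, so nothing later overlaps Mateo either.
Sofia starts after Noor ends, so nothing later overlaps Noor either.
Felix starts after Sofia ends, so nothing later overlaps Sofia either.
Jonas starts after Felix ends.
Every pair is clear; the schedule has no overlaps.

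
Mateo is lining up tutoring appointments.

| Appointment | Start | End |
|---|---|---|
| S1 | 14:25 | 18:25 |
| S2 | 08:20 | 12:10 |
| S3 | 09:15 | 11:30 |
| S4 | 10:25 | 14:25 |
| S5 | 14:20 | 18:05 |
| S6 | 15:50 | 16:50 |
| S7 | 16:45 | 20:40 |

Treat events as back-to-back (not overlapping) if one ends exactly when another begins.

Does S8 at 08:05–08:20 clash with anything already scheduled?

No — it doesn't clash with anything

S2: starts 08:20 at or after S8 ends 08:20 → clear.
S3: starts 09:15 at or after S8 ends 08:20 → clear.
S4: starts 10:25 at or after S8 ends 08:20 → clear.
S5: starts 14:20 at or after S8 ends 08:20 → clear.
S1: starts 14:25 at or after S8 ends 08:20 → clear.
S6: starts 15:50 at or after S8 ends 08:20 → clear.
S7: starts 16:45 at or after S8 ends 08:20 → clear.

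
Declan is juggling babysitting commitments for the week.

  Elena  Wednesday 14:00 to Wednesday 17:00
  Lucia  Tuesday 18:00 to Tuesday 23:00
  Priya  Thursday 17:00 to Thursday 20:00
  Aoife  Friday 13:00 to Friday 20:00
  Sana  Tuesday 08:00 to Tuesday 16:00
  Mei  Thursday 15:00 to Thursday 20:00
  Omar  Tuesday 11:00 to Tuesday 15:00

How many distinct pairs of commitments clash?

Sorted by start: Sana, Omar, Lucia, Elena, Mei, Priya, Aoife.
Omar starts before Sana ends → Sana and Omar overlap.
Lucia starts after Sana ends — done with Sana.
Lucia starts after Omar ends — done with Omar.
Elena starts after Lucia ends — done with Lucia.
Mei starts after Elena ends — done with Elena.
Priya starts before Mei ends → Mei and Priya overlap.
Aoife starts after Mei ends.
Aoife starts after Priya ends.
Overlapping pairs: Mei & Priya, Omar & Sana — 2 in total.

2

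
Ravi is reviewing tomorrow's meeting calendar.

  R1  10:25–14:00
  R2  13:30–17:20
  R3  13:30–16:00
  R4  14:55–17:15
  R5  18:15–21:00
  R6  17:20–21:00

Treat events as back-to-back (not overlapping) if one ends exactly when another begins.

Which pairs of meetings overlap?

R1 & R2, R1 & R3, R2 & R3, R2 & R4, R3 & R4, R5 & R6

Sorted by start: R1, R2, R3, R4, R6, R5.
R2 starts before R1 ends → R1 and R2 overlap.
R3 starts before R1 ends → R1 and R3 overlap.
R4 starts after R1 ends, so nothing later overlaps R1 either.
R3 starts before R2 ends → R2 and R3 overlap.
R4 starts before R2 ends → R2 and R4 overlap.
R6 starts exactly when R2 ends (back-to-back, no overlap), so nothing later overlaps R2 either.
R4 starts before R3 ends → R3 and R4 overlap.
R6 starts after R3 ends, so nothing later overlaps R3 either.
R6 starts after R4 ends, so nothing later overlaps R4 either.
R5 starts before R6 ends → R6 and R5 overlap.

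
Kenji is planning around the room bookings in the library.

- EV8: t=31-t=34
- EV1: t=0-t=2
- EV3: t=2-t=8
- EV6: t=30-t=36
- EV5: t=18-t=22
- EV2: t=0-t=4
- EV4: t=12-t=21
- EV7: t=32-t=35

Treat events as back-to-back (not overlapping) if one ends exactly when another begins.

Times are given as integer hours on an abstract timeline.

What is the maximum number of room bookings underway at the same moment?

Sweep the timeline, counting +1 at each start and −1 at each end (ends before starts at a tie):
t=0 start EV1 → 1
t=0 start EV2 → 2
t=2 end EV1 → 1
t=2 start EV3 → 2
t=4 end EV2 → 1
t=8 end EV3 → 0
t=12 start EV4 → 1
t=18 start EV5 → 2
t=21 end EV4 → 1
t=22 end EV5 → 0
t=30 start EV6 → 1
t=31 start EV8 → 2
t=32 start EV7 → 3
t=34 end EV8 → 2
t=35 end EV7 → 1
t=36 end EV6 → 0
Peak is 3, at t=32 (EV6, EV7, EV8).

3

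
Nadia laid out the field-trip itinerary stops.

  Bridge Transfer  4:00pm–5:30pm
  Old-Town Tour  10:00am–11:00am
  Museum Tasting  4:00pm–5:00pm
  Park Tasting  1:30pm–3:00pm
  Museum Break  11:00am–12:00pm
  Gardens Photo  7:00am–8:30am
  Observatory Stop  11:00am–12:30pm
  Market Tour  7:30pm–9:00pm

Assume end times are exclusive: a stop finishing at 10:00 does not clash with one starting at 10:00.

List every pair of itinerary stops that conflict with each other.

Sorted by start: Gardens Photo, Old-Town Tour, Observatory Stop, Museum Break, Park Tasting, Bridge Transfer, Museum Tasting, Market Tour.
Old-Town Tour starts after Gardens Photo ends — done with Gardens Photo.
Observatory Stop starts exactly when Old-Town Tour ends (back-to-back, no overlap) — done with Old-Town Tour.
Museum Break starts before Observatory Stop ends → Observatory Stop and Museum Break overlap.
Park Tasting starts after Observatory Stop ends — done with Observatory Stop.
Park Tasting starts after Museum Break ends — done with Museum Break.
Bridge Transfer starts after Park Tasting ends — done with Park Tasting.
Museum Tasting starts before Bridge Transfer ends → Bridge Transfer and Museum Tasting overlap.
Market Tour starts after Bridge Transfer ends.
Market Tour starts after Museum Tasting ends.

Bridge Transfer & Museum Tasting, Museum Break & Observatory Stop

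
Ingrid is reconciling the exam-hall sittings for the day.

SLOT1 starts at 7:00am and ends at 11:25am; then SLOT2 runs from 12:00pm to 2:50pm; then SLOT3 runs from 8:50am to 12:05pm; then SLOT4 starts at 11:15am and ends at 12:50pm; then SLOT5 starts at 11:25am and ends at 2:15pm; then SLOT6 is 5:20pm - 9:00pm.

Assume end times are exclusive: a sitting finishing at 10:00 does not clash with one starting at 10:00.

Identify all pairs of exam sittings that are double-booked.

SLOT1 & SLOT3, SLOT1 & SLOT4, SLOT2 & SLOT3, SLOT2 & SLOT4, SLOT2 & SLOT5, SLOT3 & SLOT4, SLOT3 & SLOT5, SLOT4 & SLOT5

Sorted by start: SLOT1, SLOT3, SLOT4, SLOT5, SLOT2, SLOT6.
SLOT3 starts before SLOT1 ends → SLOT1 and SLOT3 overlap.
SLOT4 starts before SLOT1 ends → SLOT1 and SLOT4 overlap.
SLOT5 starts exactly when SLOT1 ends (back-to-back, no overlap), so SLOT1 has no further overlaps.
SLOT4 starts before SLOT3 ends → SLOT3 and SLOT4 overlap.
SLOT5 starts before SLOT3 ends → SLOT3 and SLOT5 overlap.
SLOT2 starts before SLOT3 ends → SLOT3 and SLOT2 overlap.
SLOT6 starts after SLOT3 ends.
SLOT5 starts before SLOT4 ends → SLOT4 and SLOT5 overlap.
SLOT2 starts before SLOT4 ends → SLOT4 and SLOT2 overlap.
SLOT6 starts after SLOT4 ends.
SLOT2 starts before SLOT5 ends → SLOT5 and SLOT2 overlap.
SLOT6 starts after SLOT5 ends.
SLOT6 starts after SLOT2 ends.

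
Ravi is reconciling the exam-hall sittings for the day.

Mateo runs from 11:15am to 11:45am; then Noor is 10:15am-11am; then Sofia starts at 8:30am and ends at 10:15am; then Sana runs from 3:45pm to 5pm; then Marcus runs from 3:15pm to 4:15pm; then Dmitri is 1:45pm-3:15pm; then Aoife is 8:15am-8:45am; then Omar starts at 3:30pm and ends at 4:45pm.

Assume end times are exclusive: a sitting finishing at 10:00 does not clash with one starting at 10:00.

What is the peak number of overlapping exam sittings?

3

Sort all start/end points and keep a running count:
8:15am start Aoife → 1
8:30am start Sofia → 2
8:45am end Aoife → 1
10:15am end Sofia → 0
10:15am start Noor → 1
11am end Noor → 0
11:15am start Mateo → 1
11:45am end Mateo → 0
1:45pm start Dmitri → 1
3:15pm end Dmitri → 0
3:15pm start Marcus → 1
3:30pm start Omar → 2
3:45pm start Sana → 3
4:15pm end Marcus → 2
4:45pm end Omar → 1
5pm end Sana → 0
Peak is 3, at 3:45pm (Marcus, Omar, Sana).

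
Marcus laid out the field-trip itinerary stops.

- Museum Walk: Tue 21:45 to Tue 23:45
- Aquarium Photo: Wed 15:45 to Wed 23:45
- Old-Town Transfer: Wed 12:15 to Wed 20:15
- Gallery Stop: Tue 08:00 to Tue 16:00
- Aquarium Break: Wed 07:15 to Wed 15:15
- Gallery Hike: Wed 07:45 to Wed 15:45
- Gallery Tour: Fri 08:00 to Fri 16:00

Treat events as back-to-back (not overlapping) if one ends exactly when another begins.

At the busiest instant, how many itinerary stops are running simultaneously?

Sweep the timeline, counting +1 at each start and −1 at each end (ends before starts at a tie):
Tue 08:00 start Gallery Stop → 1
Tue 16:00 end Gallery Stop → 0
Tue 21:45 start Museum Walk → 1
Tue 23:45 end Museum Walk → 0
Wed 07:15 start Aquarium Break → 1
Wed 07:45 start Gallery Hike → 2
Wed 12:15 start Old-Town Transfer → 3
Wed 15:15 end Aquarium Break → 2
Wed 15:45 end Gallery Hike → 1
Wed 15:45 start Aquarium Photo → 2
Wed 20:15 end Old-Town Transfer → 1
Wed 23:45 end Aquarium Photo → 0
Fri 08:00 start Gallery Tour → 1
Fri 16:00 end Gallery Tour → 0
Peak is 3, at Wed 12:15 (Aquarium Break, Gallery Hike, Old-Town Transfer).

3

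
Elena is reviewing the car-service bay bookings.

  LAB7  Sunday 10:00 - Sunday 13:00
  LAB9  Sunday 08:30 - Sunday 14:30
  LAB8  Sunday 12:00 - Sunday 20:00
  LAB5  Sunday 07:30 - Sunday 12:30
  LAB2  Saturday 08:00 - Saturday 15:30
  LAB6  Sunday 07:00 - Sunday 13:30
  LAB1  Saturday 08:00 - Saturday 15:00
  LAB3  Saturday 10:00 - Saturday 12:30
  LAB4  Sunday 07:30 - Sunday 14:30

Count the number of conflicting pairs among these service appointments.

18

Sorted by start: LAB1, LAB2, LAB3, LAB6, LAB4, LAB5, LAB9, LAB7, LAB8.
LAB2 starts before LAB1 ends → LAB1 and LAB2 overlap.
LAB3 starts before LAB1 ends → LAB1 and LAB3 overlap.
LAB6 starts after LAB1 ends, so LAB1 has no further overlaps.
LAB3 starts before LAB2 ends → LAB2 and LAB3 overlap.
LAB6 starts after LAB2 ends, so LAB2 has no further overlaps.
LAB6 starts after LAB3 ends, so LAB3 has no further overlaps.
LAB4 starts before LAB6 ends → LAB6 and LAB4 overlap.
LAB5 starts before LAB6 ends → LAB6 and LAB5 overlap.
LAB9 starts before LAB6 ends → LAB6 and LAB9 overlap.
LAB7 starts before LAB6 ends → LAB6 and LAB7 overlap.
LAB8 starts before LAB6 ends → LAB6 and LAB8 overlap.
LAB5 starts before LAB4 ends → LAB4 and LAB5 overlap.
LAB9 starts before LAB4 ends → LAB4 and LAB9 overlap.
LAB7 starts before LAB4 ends → LAB4 and LAB7 overlap.
LAB8 starts before LAB4 ends → LAB4 and LAB8 overlap.
LAB9 starts before LAB5 ends → LAB5 and LAB9 overlap.
LAB7 starts before LAB5 ends → LAB5 and LAB7 overlap.
LAB8 starts before LAB5 ends → LAB5 and LAB8 overlap.
LAB7 starts before LAB9 ends → LAB9 and LAB7 overlap.
LAB8 starts before LAB9 ends → LAB9 and LAB8 overlap.
LAB8 starts before LAB7 ends → LAB7 and LAB8 overlap.
Overlapping pairs: LAB1 & LAB2, LAB1 & LAB3, LAB2 & LAB3, LAB4 & LAB5, LAB4 & LAB6, LAB4 & LAB7, LAB4 & LAB8, LAB4 & LAB9, LAB5 & LAB6, LAB5 & LAB7, LAB5 & LAB8, LAB5 & LAB9, LAB6 & LAB7, LAB6 & LAB8, LAB6 & LAB9, LAB7 & LAB8, LAB7 & LAB9, LAB8 & LAB9 — 18 in total.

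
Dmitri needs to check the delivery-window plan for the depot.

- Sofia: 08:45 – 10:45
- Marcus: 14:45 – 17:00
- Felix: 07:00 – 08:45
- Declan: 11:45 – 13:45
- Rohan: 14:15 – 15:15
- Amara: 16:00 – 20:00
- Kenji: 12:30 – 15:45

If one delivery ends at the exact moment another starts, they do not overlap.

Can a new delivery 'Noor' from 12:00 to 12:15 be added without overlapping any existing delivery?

Felix: ends 08:45 at or before Noor starts 12:00 → clear.
Sofia: ends 10:45 at or before Noor starts 12:00 → clear.
Declan: starts 11:45 before Noor ends 12:15, and ends 13:45 after Noor starts 12:00 → overlap.
Kenji: starts 12:30 at or after Noor ends 12:15 → clear.
Rohan: starts 14:15 at or after Noor ends 12:15 → clear.
Marcus: starts 14:45 at or after Noor ends 12:15 → clear.
Amara: starts 16:00 at or after Noor ends 12:15 → clear.
Noor overlaps Declan.

No — it overlaps Declan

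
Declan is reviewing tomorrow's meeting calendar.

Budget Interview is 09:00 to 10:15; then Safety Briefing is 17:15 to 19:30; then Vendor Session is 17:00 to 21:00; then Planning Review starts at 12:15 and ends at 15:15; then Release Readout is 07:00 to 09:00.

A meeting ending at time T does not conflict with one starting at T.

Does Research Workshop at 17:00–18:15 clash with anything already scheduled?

Yes — it overlaps Safety Briefing, Vendor Session

Release Readout: ends 09:00 at or before Research Workshop starts 17:00 → clear.
Budget Interview: ends 10:15 at or before Research Workshop starts 17:00 → clear.
Planning Review: ends 15:15 at or before Research Workshop starts 17:00 → clear.
Vendor Session: starts 17:00 before Research Workshop ends 18:15, and ends 21:00 after Research Workshop starts 17:00 → overlap.
Safety Briefing: starts 17:15 before Research Workshop ends 18:15, and ends 19:30 after Research Workshop starts 17:00 → overlap.
Research Workshop overlaps Safety Briefing, Vendor Session.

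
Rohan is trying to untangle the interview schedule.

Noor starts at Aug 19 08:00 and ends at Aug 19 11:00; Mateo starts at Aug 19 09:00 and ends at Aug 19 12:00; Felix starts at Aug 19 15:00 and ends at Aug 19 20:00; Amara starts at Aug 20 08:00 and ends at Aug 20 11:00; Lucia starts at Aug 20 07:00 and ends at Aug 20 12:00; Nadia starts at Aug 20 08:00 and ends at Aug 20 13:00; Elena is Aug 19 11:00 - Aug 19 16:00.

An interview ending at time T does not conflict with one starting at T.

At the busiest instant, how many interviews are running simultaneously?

3

Sort all start/end points and keep a running count:
Aug 19 08:00 start Noor → 1
Aug 19 09:00 start Mateo → 2
Aug 19 11:00 end Noor → 1
Aug 19 11:00 start Elena → 2
Aug 19 12:00 end Mateo → 1
Aug 19 15:00 start Felix → 2
Aug 19 16:00 end Elena → 1
Aug 19 20:00 end Felix → 0
Aug 20 07:00 start Lucia → 1
Aug 20 08:00 start Amara → 2
Aug 20 08:00 start Nadia → 3
Aug 20 11:00 end Amara → 2
Aug 20 12:00 end Lucia → 1
Aug 20 13:00 end Nadia → 0
Peak is 3, at Aug 20 08:00 (Amara, Lucia, Nadia).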